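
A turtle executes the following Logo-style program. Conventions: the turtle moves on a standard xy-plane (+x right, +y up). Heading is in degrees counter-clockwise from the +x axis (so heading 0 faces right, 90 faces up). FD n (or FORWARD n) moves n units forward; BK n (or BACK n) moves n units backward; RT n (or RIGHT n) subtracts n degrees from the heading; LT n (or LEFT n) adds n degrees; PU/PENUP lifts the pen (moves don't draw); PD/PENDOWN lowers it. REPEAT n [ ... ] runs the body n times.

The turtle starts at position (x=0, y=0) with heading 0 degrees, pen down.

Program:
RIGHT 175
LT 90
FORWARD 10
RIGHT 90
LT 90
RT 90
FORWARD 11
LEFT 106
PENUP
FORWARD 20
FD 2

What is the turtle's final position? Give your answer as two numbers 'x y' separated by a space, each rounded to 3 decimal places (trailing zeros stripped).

Answer: -2.202 -31.459

Derivation:
Executing turtle program step by step:
Start: pos=(0,0), heading=0, pen down
RT 175: heading 0 -> 185
LT 90: heading 185 -> 275
FD 10: (0,0) -> (0.872,-9.962) [heading=275, draw]
RT 90: heading 275 -> 185
LT 90: heading 185 -> 275
RT 90: heading 275 -> 185
FD 11: (0.872,-9.962) -> (-10.087,-10.921) [heading=185, draw]
LT 106: heading 185 -> 291
PU: pen up
FD 20: (-10.087,-10.921) -> (-2.919,-29.592) [heading=291, move]
FD 2: (-2.919,-29.592) -> (-2.202,-31.459) [heading=291, move]
Final: pos=(-2.202,-31.459), heading=291, 2 segment(s) drawn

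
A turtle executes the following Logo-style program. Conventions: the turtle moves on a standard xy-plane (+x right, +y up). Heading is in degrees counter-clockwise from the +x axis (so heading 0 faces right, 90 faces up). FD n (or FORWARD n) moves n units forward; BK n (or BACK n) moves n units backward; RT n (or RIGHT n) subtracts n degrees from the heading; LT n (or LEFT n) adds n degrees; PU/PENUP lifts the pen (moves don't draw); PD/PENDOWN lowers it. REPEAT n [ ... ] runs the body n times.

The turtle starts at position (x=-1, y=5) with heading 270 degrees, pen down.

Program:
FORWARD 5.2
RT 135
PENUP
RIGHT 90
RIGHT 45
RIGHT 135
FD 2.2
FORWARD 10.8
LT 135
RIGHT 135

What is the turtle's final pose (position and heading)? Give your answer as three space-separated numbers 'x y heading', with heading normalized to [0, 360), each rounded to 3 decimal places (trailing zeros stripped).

Answer: -10.192 -9.392 225

Derivation:
Executing turtle program step by step:
Start: pos=(-1,5), heading=270, pen down
FD 5.2: (-1,5) -> (-1,-0.2) [heading=270, draw]
RT 135: heading 270 -> 135
PU: pen up
RT 90: heading 135 -> 45
RT 45: heading 45 -> 0
RT 135: heading 0 -> 225
FD 2.2: (-1,-0.2) -> (-2.556,-1.756) [heading=225, move]
FD 10.8: (-2.556,-1.756) -> (-10.192,-9.392) [heading=225, move]
LT 135: heading 225 -> 0
RT 135: heading 0 -> 225
Final: pos=(-10.192,-9.392), heading=225, 1 segment(s) drawn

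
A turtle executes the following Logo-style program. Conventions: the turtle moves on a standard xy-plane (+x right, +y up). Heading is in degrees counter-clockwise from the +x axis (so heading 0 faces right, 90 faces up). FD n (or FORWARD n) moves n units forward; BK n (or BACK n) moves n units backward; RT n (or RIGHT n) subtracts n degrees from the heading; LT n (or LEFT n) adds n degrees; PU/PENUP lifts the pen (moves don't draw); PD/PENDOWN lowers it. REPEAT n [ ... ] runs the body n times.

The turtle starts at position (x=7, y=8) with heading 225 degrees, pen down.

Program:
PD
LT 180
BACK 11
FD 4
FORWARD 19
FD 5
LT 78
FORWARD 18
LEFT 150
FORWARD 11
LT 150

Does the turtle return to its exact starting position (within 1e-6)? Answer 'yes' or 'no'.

Executing turtle program step by step:
Start: pos=(7,8), heading=225, pen down
PD: pen down
LT 180: heading 225 -> 45
BK 11: (7,8) -> (-0.778,0.222) [heading=45, draw]
FD 4: (-0.778,0.222) -> (2.05,3.05) [heading=45, draw]
FD 19: (2.05,3.05) -> (15.485,16.485) [heading=45, draw]
FD 5: (15.485,16.485) -> (19.021,20.021) [heading=45, draw]
LT 78: heading 45 -> 123
FD 18: (19.021,20.021) -> (9.217,35.117) [heading=123, draw]
LT 150: heading 123 -> 273
FD 11: (9.217,35.117) -> (9.793,24.132) [heading=273, draw]
LT 150: heading 273 -> 63
Final: pos=(9.793,24.132), heading=63, 6 segment(s) drawn

Start position: (7, 8)
Final position: (9.793, 24.132)
Distance = 16.372; >= 1e-6 -> NOT closed

Answer: no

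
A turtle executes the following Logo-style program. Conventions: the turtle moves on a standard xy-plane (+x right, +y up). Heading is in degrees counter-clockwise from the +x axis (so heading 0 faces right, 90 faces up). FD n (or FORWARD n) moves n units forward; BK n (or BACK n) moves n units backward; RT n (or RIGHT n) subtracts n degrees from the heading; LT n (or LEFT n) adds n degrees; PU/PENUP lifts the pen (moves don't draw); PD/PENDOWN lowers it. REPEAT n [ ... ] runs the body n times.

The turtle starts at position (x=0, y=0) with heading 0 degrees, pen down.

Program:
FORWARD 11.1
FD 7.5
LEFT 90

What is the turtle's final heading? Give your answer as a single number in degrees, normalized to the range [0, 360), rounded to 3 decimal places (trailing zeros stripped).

Answer: 90

Derivation:
Executing turtle program step by step:
Start: pos=(0,0), heading=0, pen down
FD 11.1: (0,0) -> (11.1,0) [heading=0, draw]
FD 7.5: (11.1,0) -> (18.6,0) [heading=0, draw]
LT 90: heading 0 -> 90
Final: pos=(18.6,0), heading=90, 2 segment(s) drawn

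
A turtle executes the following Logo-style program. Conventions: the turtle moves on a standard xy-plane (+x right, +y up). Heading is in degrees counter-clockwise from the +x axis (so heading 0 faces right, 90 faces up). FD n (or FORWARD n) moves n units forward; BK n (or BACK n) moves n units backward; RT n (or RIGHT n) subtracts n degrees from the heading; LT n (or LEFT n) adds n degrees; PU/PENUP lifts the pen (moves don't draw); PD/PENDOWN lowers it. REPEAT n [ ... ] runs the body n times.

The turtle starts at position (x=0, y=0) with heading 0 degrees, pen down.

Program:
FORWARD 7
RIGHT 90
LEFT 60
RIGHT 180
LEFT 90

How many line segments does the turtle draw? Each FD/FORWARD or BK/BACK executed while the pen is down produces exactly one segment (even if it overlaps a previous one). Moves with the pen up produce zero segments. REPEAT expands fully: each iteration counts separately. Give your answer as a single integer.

Executing turtle program step by step:
Start: pos=(0,0), heading=0, pen down
FD 7: (0,0) -> (7,0) [heading=0, draw]
RT 90: heading 0 -> 270
LT 60: heading 270 -> 330
RT 180: heading 330 -> 150
LT 90: heading 150 -> 240
Final: pos=(7,0), heading=240, 1 segment(s) drawn
Segments drawn: 1

Answer: 1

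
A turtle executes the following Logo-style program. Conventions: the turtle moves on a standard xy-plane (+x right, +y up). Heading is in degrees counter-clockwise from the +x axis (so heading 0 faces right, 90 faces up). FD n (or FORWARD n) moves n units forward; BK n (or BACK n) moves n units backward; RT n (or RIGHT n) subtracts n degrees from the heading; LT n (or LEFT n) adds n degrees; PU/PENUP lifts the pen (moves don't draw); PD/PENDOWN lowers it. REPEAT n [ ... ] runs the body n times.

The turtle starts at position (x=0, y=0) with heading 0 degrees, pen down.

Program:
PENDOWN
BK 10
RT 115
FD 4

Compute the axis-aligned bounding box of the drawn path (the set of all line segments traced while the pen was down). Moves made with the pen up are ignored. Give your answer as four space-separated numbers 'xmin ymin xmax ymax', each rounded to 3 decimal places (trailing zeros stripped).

Answer: -11.69 -3.625 0 0

Derivation:
Executing turtle program step by step:
Start: pos=(0,0), heading=0, pen down
PD: pen down
BK 10: (0,0) -> (-10,0) [heading=0, draw]
RT 115: heading 0 -> 245
FD 4: (-10,0) -> (-11.69,-3.625) [heading=245, draw]
Final: pos=(-11.69,-3.625), heading=245, 2 segment(s) drawn

Segment endpoints: x in {-11.69, -10, 0}, y in {-3.625, 0}
xmin=-11.69, ymin=-3.625, xmax=0, ymax=0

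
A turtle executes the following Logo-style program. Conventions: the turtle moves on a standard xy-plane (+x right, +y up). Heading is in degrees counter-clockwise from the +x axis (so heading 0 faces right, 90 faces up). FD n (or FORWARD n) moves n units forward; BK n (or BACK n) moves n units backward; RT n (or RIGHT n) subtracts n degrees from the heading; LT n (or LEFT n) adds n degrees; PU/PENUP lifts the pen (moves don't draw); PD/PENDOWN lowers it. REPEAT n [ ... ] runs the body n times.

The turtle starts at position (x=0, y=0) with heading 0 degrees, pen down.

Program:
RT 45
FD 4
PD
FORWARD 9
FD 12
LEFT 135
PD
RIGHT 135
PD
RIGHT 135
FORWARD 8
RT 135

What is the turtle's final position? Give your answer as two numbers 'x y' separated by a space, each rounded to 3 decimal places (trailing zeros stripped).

Executing turtle program step by step:
Start: pos=(0,0), heading=0, pen down
RT 45: heading 0 -> 315
FD 4: (0,0) -> (2.828,-2.828) [heading=315, draw]
PD: pen down
FD 9: (2.828,-2.828) -> (9.192,-9.192) [heading=315, draw]
FD 12: (9.192,-9.192) -> (17.678,-17.678) [heading=315, draw]
LT 135: heading 315 -> 90
PD: pen down
RT 135: heading 90 -> 315
PD: pen down
RT 135: heading 315 -> 180
FD 8: (17.678,-17.678) -> (9.678,-17.678) [heading=180, draw]
RT 135: heading 180 -> 45
Final: pos=(9.678,-17.678), heading=45, 4 segment(s) drawn

Answer: 9.678 -17.678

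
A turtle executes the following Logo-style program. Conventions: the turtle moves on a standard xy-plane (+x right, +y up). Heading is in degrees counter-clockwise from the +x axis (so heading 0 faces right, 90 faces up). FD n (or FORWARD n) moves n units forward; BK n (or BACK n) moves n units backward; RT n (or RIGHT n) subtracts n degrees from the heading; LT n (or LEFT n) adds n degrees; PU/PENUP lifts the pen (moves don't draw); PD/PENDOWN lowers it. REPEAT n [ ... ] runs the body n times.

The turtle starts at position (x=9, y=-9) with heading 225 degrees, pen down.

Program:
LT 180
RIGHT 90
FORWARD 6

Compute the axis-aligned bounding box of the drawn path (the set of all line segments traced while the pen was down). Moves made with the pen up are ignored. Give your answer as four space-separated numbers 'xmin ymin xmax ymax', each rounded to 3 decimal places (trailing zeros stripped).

Executing turtle program step by step:
Start: pos=(9,-9), heading=225, pen down
LT 180: heading 225 -> 45
RT 90: heading 45 -> 315
FD 6: (9,-9) -> (13.243,-13.243) [heading=315, draw]
Final: pos=(13.243,-13.243), heading=315, 1 segment(s) drawn

Segment endpoints: x in {9, 13.243}, y in {-13.243, -9}
xmin=9, ymin=-13.243, xmax=13.243, ymax=-9

Answer: 9 -13.243 13.243 -9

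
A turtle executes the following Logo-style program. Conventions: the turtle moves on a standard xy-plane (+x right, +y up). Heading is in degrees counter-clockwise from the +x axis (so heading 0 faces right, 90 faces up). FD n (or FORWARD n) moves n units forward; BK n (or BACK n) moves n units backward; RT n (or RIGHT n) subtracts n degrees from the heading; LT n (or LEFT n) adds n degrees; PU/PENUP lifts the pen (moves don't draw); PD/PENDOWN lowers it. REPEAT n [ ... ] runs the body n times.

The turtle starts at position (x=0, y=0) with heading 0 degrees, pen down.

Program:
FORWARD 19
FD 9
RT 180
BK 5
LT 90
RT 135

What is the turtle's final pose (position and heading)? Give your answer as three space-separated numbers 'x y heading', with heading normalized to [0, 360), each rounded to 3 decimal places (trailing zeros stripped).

Executing turtle program step by step:
Start: pos=(0,0), heading=0, pen down
FD 19: (0,0) -> (19,0) [heading=0, draw]
FD 9: (19,0) -> (28,0) [heading=0, draw]
RT 180: heading 0 -> 180
BK 5: (28,0) -> (33,0) [heading=180, draw]
LT 90: heading 180 -> 270
RT 135: heading 270 -> 135
Final: pos=(33,0), heading=135, 3 segment(s) drawn

Answer: 33 0 135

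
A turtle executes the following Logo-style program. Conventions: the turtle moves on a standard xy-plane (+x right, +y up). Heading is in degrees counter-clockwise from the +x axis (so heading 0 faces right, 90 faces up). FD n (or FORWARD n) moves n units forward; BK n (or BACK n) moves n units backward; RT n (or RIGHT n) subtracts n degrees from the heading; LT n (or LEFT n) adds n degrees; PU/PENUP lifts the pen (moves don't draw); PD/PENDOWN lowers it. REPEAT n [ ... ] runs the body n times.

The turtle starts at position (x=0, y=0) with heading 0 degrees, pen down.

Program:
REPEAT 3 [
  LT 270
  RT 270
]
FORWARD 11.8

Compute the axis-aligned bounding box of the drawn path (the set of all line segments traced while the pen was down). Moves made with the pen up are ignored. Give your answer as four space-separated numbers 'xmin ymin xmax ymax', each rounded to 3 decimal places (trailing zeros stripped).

Answer: 0 0 11.8 0

Derivation:
Executing turtle program step by step:
Start: pos=(0,0), heading=0, pen down
REPEAT 3 [
  -- iteration 1/3 --
  LT 270: heading 0 -> 270
  RT 270: heading 270 -> 0
  -- iteration 2/3 --
  LT 270: heading 0 -> 270
  RT 270: heading 270 -> 0
  -- iteration 3/3 --
  LT 270: heading 0 -> 270
  RT 270: heading 270 -> 0
]
FD 11.8: (0,0) -> (11.8,0) [heading=0, draw]
Final: pos=(11.8,0), heading=0, 1 segment(s) drawn

Segment endpoints: x in {0, 11.8}, y in {0}
xmin=0, ymin=0, xmax=11.8, ymax=0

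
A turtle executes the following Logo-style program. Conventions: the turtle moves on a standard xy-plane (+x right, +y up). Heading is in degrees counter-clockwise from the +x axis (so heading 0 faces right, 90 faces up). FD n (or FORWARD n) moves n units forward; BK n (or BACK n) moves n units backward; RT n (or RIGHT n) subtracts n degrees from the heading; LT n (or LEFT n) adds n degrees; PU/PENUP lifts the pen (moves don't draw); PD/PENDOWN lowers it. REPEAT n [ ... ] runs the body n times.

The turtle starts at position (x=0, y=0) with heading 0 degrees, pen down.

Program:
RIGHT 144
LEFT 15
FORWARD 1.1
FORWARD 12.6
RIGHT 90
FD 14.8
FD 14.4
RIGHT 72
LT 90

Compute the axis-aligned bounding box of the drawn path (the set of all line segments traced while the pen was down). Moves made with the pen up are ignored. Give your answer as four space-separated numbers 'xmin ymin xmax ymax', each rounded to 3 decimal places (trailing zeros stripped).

Answer: -31.314 -10.647 0 7.729

Derivation:
Executing turtle program step by step:
Start: pos=(0,0), heading=0, pen down
RT 144: heading 0 -> 216
LT 15: heading 216 -> 231
FD 1.1: (0,0) -> (-0.692,-0.855) [heading=231, draw]
FD 12.6: (-0.692,-0.855) -> (-8.622,-10.647) [heading=231, draw]
RT 90: heading 231 -> 141
FD 14.8: (-8.622,-10.647) -> (-20.123,-1.333) [heading=141, draw]
FD 14.4: (-20.123,-1.333) -> (-31.314,7.729) [heading=141, draw]
RT 72: heading 141 -> 69
LT 90: heading 69 -> 159
Final: pos=(-31.314,7.729), heading=159, 4 segment(s) drawn

Segment endpoints: x in {-31.314, -20.123, -8.622, -0.692, 0}, y in {-10.647, -1.333, -0.855, 0, 7.729}
xmin=-31.314, ymin=-10.647, xmax=0, ymax=7.729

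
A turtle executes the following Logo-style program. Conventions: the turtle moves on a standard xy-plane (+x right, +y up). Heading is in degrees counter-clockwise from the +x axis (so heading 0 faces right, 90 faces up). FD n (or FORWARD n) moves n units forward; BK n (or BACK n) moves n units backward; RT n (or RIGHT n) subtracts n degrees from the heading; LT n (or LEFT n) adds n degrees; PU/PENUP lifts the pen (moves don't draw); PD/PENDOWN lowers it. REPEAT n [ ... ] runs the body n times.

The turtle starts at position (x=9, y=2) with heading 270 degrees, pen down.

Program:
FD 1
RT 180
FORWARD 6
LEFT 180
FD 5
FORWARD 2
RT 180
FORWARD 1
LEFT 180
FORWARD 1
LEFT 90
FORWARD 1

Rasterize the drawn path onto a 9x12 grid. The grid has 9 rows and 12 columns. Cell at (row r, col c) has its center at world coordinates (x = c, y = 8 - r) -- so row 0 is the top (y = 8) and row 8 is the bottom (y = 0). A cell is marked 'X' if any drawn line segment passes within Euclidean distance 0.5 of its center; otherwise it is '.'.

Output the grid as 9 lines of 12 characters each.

Answer: ............
.........X..
.........X..
.........X..
.........X..
.........X..
.........X..
.........X..
.........XX.

Derivation:
Segment 0: (9,2) -> (9,1)
Segment 1: (9,1) -> (9,7)
Segment 2: (9,7) -> (9,2)
Segment 3: (9,2) -> (9,0)
Segment 4: (9,0) -> (9,1)
Segment 5: (9,1) -> (9,0)
Segment 6: (9,0) -> (10,-0)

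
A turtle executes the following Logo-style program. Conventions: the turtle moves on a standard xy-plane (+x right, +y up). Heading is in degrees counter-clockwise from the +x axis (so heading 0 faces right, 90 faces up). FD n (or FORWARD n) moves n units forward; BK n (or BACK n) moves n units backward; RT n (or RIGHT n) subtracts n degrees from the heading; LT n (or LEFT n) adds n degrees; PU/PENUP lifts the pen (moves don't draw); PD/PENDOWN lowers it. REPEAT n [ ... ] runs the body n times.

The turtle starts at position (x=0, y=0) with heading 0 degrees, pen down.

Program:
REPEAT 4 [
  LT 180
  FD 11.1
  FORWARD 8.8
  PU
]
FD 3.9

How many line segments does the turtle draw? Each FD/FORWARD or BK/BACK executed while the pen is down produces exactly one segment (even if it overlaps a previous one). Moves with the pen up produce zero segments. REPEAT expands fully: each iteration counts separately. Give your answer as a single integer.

Answer: 2

Derivation:
Executing turtle program step by step:
Start: pos=(0,0), heading=0, pen down
REPEAT 4 [
  -- iteration 1/4 --
  LT 180: heading 0 -> 180
  FD 11.1: (0,0) -> (-11.1,0) [heading=180, draw]
  FD 8.8: (-11.1,0) -> (-19.9,0) [heading=180, draw]
  PU: pen up
  -- iteration 2/4 --
  LT 180: heading 180 -> 0
  FD 11.1: (-19.9,0) -> (-8.8,0) [heading=0, move]
  FD 8.8: (-8.8,0) -> (0,0) [heading=0, move]
  PU: pen up
  -- iteration 3/4 --
  LT 180: heading 0 -> 180
  FD 11.1: (0,0) -> (-11.1,0) [heading=180, move]
  FD 8.8: (-11.1,0) -> (-19.9,0) [heading=180, move]
  PU: pen up
  -- iteration 4/4 --
  LT 180: heading 180 -> 0
  FD 11.1: (-19.9,0) -> (-8.8,0) [heading=0, move]
  FD 8.8: (-8.8,0) -> (0,0) [heading=0, move]
  PU: pen up
]
FD 3.9: (0,0) -> (3.9,0) [heading=0, move]
Final: pos=(3.9,0), heading=0, 2 segment(s) drawn
Segments drawn: 2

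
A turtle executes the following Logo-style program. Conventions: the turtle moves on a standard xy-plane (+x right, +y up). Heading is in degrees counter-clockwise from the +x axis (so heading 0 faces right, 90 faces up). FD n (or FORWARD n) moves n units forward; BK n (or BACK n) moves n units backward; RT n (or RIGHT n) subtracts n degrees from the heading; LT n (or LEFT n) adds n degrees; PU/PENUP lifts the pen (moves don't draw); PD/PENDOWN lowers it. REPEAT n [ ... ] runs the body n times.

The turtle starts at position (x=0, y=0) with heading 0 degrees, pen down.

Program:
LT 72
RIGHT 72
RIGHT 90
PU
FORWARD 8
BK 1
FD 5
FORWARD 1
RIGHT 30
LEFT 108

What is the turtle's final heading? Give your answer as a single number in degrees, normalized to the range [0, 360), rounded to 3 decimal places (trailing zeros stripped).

Answer: 348

Derivation:
Executing turtle program step by step:
Start: pos=(0,0), heading=0, pen down
LT 72: heading 0 -> 72
RT 72: heading 72 -> 0
RT 90: heading 0 -> 270
PU: pen up
FD 8: (0,0) -> (0,-8) [heading=270, move]
BK 1: (0,-8) -> (0,-7) [heading=270, move]
FD 5: (0,-7) -> (0,-12) [heading=270, move]
FD 1: (0,-12) -> (0,-13) [heading=270, move]
RT 30: heading 270 -> 240
LT 108: heading 240 -> 348
Final: pos=(0,-13), heading=348, 0 segment(s) drawn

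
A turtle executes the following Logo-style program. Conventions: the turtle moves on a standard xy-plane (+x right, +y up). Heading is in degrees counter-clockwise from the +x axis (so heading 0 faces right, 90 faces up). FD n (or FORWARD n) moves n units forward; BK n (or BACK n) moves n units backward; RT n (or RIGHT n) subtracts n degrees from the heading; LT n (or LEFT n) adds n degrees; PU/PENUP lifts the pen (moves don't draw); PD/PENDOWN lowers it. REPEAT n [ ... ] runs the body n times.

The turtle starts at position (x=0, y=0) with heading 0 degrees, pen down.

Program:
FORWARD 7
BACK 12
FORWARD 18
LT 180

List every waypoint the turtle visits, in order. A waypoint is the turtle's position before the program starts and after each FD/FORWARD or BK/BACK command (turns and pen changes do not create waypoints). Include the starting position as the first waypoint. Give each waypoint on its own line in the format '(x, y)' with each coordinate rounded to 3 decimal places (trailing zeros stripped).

Answer: (0, 0)
(7, 0)
(-5, 0)
(13, 0)

Derivation:
Executing turtle program step by step:
Start: pos=(0,0), heading=0, pen down
FD 7: (0,0) -> (7,0) [heading=0, draw]
BK 12: (7,0) -> (-5,0) [heading=0, draw]
FD 18: (-5,0) -> (13,0) [heading=0, draw]
LT 180: heading 0 -> 180
Final: pos=(13,0), heading=180, 3 segment(s) drawn
Waypoints (4 total):
(0, 0)
(7, 0)
(-5, 0)
(13, 0)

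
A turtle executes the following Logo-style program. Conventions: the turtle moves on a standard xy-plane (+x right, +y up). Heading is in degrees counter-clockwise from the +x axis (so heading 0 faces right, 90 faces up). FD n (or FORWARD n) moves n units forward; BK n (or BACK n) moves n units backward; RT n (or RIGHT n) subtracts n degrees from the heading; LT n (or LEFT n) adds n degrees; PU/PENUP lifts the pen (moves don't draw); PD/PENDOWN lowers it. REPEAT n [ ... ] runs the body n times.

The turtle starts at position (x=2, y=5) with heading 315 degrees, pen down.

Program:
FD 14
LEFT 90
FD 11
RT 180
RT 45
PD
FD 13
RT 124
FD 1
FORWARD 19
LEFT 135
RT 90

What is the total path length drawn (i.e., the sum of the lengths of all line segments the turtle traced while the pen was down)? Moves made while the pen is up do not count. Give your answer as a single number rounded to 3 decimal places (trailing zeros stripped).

Answer: 58

Derivation:
Executing turtle program step by step:
Start: pos=(2,5), heading=315, pen down
FD 14: (2,5) -> (11.899,-4.899) [heading=315, draw]
LT 90: heading 315 -> 45
FD 11: (11.899,-4.899) -> (19.678,2.879) [heading=45, draw]
RT 180: heading 45 -> 225
RT 45: heading 225 -> 180
PD: pen down
FD 13: (19.678,2.879) -> (6.678,2.879) [heading=180, draw]
RT 124: heading 180 -> 56
FD 1: (6.678,2.879) -> (7.237,3.708) [heading=56, draw]
FD 19: (7.237,3.708) -> (17.862,19.459) [heading=56, draw]
LT 135: heading 56 -> 191
RT 90: heading 191 -> 101
Final: pos=(17.862,19.459), heading=101, 5 segment(s) drawn

Segment lengths:
  seg 1: (2,5) -> (11.899,-4.899), length = 14
  seg 2: (11.899,-4.899) -> (19.678,2.879), length = 11
  seg 3: (19.678,2.879) -> (6.678,2.879), length = 13
  seg 4: (6.678,2.879) -> (7.237,3.708), length = 1
  seg 5: (7.237,3.708) -> (17.862,19.459), length = 19
Total = 58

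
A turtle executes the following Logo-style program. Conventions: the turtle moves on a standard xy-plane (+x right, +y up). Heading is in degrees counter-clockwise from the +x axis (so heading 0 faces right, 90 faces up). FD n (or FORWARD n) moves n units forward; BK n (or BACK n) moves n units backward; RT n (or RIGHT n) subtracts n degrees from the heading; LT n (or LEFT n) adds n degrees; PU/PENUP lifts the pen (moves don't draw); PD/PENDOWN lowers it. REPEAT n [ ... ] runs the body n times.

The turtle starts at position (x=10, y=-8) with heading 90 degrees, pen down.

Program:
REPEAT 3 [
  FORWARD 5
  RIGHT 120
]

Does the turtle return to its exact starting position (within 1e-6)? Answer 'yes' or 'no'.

Executing turtle program step by step:
Start: pos=(10,-8), heading=90, pen down
REPEAT 3 [
  -- iteration 1/3 --
  FD 5: (10,-8) -> (10,-3) [heading=90, draw]
  RT 120: heading 90 -> 330
  -- iteration 2/3 --
  FD 5: (10,-3) -> (14.33,-5.5) [heading=330, draw]
  RT 120: heading 330 -> 210
  -- iteration 3/3 --
  FD 5: (14.33,-5.5) -> (10,-8) [heading=210, draw]
  RT 120: heading 210 -> 90
]
Final: pos=(10,-8), heading=90, 3 segment(s) drawn

Start position: (10, -8)
Final position: (10, -8)
Distance = 0; < 1e-6 -> CLOSED

Answer: yes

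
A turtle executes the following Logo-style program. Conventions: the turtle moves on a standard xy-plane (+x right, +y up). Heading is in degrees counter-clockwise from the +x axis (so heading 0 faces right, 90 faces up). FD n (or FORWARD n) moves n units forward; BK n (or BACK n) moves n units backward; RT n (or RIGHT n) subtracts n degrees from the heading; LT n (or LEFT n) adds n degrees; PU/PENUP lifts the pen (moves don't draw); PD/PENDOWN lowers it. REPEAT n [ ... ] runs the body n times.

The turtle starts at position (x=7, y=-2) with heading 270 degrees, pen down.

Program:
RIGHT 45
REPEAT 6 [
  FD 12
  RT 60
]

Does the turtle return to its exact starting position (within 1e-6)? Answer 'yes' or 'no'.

Answer: yes

Derivation:
Executing turtle program step by step:
Start: pos=(7,-2), heading=270, pen down
RT 45: heading 270 -> 225
REPEAT 6 [
  -- iteration 1/6 --
  FD 12: (7,-2) -> (-1.485,-10.485) [heading=225, draw]
  RT 60: heading 225 -> 165
  -- iteration 2/6 --
  FD 12: (-1.485,-10.485) -> (-13.076,-7.379) [heading=165, draw]
  RT 60: heading 165 -> 105
  -- iteration 3/6 --
  FD 12: (-13.076,-7.379) -> (-16.182,4.212) [heading=105, draw]
  RT 60: heading 105 -> 45
  -- iteration 4/6 --
  FD 12: (-16.182,4.212) -> (-7.697,12.697) [heading=45, draw]
  RT 60: heading 45 -> 345
  -- iteration 5/6 --
  FD 12: (-7.697,12.697) -> (3.894,9.591) [heading=345, draw]
  RT 60: heading 345 -> 285
  -- iteration 6/6 --
  FD 12: (3.894,9.591) -> (7,-2) [heading=285, draw]
  RT 60: heading 285 -> 225
]
Final: pos=(7,-2), heading=225, 6 segment(s) drawn

Start position: (7, -2)
Final position: (7, -2)
Distance = 0; < 1e-6 -> CLOSED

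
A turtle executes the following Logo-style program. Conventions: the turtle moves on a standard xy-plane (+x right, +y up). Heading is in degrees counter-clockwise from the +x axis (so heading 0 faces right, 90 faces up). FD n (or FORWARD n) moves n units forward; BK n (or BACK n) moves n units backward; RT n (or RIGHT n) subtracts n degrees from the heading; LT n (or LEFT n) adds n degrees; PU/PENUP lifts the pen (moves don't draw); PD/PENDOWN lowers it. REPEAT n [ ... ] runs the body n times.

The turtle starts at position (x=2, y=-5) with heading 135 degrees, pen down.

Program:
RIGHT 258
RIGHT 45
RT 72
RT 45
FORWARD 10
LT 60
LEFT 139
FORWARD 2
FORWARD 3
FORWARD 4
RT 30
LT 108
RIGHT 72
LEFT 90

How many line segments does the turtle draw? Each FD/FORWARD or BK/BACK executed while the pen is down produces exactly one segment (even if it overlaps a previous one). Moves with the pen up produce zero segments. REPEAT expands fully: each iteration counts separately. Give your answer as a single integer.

Executing turtle program step by step:
Start: pos=(2,-5), heading=135, pen down
RT 258: heading 135 -> 237
RT 45: heading 237 -> 192
RT 72: heading 192 -> 120
RT 45: heading 120 -> 75
FD 10: (2,-5) -> (4.588,4.659) [heading=75, draw]
LT 60: heading 75 -> 135
LT 139: heading 135 -> 274
FD 2: (4.588,4.659) -> (4.728,2.664) [heading=274, draw]
FD 3: (4.728,2.664) -> (4.937,-0.329) [heading=274, draw]
FD 4: (4.937,-0.329) -> (5.216,-4.319) [heading=274, draw]
RT 30: heading 274 -> 244
LT 108: heading 244 -> 352
RT 72: heading 352 -> 280
LT 90: heading 280 -> 10
Final: pos=(5.216,-4.319), heading=10, 4 segment(s) drawn
Segments drawn: 4

Answer: 4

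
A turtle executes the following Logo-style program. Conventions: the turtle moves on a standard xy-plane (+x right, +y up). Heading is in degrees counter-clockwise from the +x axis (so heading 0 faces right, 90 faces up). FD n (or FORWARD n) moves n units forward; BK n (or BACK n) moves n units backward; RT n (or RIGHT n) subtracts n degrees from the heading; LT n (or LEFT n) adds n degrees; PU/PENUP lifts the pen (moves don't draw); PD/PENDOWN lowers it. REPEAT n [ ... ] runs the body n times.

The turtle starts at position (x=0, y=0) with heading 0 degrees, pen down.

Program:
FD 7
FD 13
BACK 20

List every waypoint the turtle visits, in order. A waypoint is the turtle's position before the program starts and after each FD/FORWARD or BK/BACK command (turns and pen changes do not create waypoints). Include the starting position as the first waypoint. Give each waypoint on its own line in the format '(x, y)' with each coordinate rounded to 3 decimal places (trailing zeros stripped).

Executing turtle program step by step:
Start: pos=(0,0), heading=0, pen down
FD 7: (0,0) -> (7,0) [heading=0, draw]
FD 13: (7,0) -> (20,0) [heading=0, draw]
BK 20: (20,0) -> (0,0) [heading=0, draw]
Final: pos=(0,0), heading=0, 3 segment(s) drawn
Waypoints (4 total):
(0, 0)
(7, 0)
(20, 0)
(0, 0)

Answer: (0, 0)
(7, 0)
(20, 0)
(0, 0)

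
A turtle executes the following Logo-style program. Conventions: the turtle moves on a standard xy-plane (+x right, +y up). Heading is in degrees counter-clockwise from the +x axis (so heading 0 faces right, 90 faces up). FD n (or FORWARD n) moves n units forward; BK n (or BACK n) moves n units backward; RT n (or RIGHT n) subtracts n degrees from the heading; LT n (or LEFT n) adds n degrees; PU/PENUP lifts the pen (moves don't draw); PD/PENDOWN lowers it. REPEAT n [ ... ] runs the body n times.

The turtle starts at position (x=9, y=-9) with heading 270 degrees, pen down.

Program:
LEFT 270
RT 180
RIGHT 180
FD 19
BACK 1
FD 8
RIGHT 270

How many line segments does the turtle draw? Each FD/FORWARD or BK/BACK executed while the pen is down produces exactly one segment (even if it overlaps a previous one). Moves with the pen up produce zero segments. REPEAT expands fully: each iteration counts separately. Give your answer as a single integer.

Executing turtle program step by step:
Start: pos=(9,-9), heading=270, pen down
LT 270: heading 270 -> 180
RT 180: heading 180 -> 0
RT 180: heading 0 -> 180
FD 19: (9,-9) -> (-10,-9) [heading=180, draw]
BK 1: (-10,-9) -> (-9,-9) [heading=180, draw]
FD 8: (-9,-9) -> (-17,-9) [heading=180, draw]
RT 270: heading 180 -> 270
Final: pos=(-17,-9), heading=270, 3 segment(s) drawn
Segments drawn: 3

Answer: 3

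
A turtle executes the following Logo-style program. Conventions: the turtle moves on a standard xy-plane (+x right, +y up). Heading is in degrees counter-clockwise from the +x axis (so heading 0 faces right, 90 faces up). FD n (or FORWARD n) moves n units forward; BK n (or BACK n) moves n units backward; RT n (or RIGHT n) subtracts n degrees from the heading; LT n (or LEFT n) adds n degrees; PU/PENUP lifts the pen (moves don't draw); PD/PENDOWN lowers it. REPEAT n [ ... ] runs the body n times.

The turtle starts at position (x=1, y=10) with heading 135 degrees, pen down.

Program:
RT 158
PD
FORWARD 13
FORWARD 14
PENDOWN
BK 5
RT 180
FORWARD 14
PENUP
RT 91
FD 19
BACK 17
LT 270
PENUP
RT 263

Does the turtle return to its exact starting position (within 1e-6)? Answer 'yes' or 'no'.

Answer: no

Derivation:
Executing turtle program step by step:
Start: pos=(1,10), heading=135, pen down
RT 158: heading 135 -> 337
PD: pen down
FD 13: (1,10) -> (12.967,4.92) [heading=337, draw]
FD 14: (12.967,4.92) -> (25.854,-0.55) [heading=337, draw]
PD: pen down
BK 5: (25.854,-0.55) -> (21.251,1.404) [heading=337, draw]
RT 180: heading 337 -> 157
FD 14: (21.251,1.404) -> (8.364,6.874) [heading=157, draw]
PU: pen up
RT 91: heading 157 -> 66
FD 19: (8.364,6.874) -> (16.092,24.232) [heading=66, move]
BK 17: (16.092,24.232) -> (9.178,8.701) [heading=66, move]
LT 270: heading 66 -> 336
PU: pen up
RT 263: heading 336 -> 73
Final: pos=(9.178,8.701), heading=73, 4 segment(s) drawn

Start position: (1, 10)
Final position: (9.178, 8.701)
Distance = 8.28; >= 1e-6 -> NOT closed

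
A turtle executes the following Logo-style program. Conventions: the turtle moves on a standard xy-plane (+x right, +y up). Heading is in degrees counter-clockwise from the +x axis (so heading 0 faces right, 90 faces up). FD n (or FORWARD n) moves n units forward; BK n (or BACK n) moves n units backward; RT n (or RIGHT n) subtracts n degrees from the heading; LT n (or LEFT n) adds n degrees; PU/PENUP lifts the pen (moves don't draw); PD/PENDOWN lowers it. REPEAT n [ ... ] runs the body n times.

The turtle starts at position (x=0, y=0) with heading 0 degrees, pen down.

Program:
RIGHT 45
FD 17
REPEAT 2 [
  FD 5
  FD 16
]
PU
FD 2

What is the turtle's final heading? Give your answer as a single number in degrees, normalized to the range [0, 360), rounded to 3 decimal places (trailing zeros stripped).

Executing turtle program step by step:
Start: pos=(0,0), heading=0, pen down
RT 45: heading 0 -> 315
FD 17: (0,0) -> (12.021,-12.021) [heading=315, draw]
REPEAT 2 [
  -- iteration 1/2 --
  FD 5: (12.021,-12.021) -> (15.556,-15.556) [heading=315, draw]
  FD 16: (15.556,-15.556) -> (26.87,-26.87) [heading=315, draw]
  -- iteration 2/2 --
  FD 5: (26.87,-26.87) -> (30.406,-30.406) [heading=315, draw]
  FD 16: (30.406,-30.406) -> (41.719,-41.719) [heading=315, draw]
]
PU: pen up
FD 2: (41.719,-41.719) -> (43.134,-43.134) [heading=315, move]
Final: pos=(43.134,-43.134), heading=315, 5 segment(s) drawn

Answer: 315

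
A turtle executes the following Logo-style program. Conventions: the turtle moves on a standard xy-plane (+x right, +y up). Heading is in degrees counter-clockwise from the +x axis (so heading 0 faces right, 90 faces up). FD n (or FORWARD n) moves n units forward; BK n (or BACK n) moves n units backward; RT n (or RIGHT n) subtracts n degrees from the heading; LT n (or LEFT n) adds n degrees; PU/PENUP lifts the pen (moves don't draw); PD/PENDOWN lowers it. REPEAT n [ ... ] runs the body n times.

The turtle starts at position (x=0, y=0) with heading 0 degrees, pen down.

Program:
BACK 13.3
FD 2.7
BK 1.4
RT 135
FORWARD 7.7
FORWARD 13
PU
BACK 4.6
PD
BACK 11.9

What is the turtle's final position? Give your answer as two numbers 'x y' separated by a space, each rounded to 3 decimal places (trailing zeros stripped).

Answer: -14.97 -2.97

Derivation:
Executing turtle program step by step:
Start: pos=(0,0), heading=0, pen down
BK 13.3: (0,0) -> (-13.3,0) [heading=0, draw]
FD 2.7: (-13.3,0) -> (-10.6,0) [heading=0, draw]
BK 1.4: (-10.6,0) -> (-12,0) [heading=0, draw]
RT 135: heading 0 -> 225
FD 7.7: (-12,0) -> (-17.445,-5.445) [heading=225, draw]
FD 13: (-17.445,-5.445) -> (-26.637,-14.637) [heading=225, draw]
PU: pen up
BK 4.6: (-26.637,-14.637) -> (-23.384,-11.384) [heading=225, move]
PD: pen down
BK 11.9: (-23.384,-11.384) -> (-14.97,-2.97) [heading=225, draw]
Final: pos=(-14.97,-2.97), heading=225, 6 segment(s) drawn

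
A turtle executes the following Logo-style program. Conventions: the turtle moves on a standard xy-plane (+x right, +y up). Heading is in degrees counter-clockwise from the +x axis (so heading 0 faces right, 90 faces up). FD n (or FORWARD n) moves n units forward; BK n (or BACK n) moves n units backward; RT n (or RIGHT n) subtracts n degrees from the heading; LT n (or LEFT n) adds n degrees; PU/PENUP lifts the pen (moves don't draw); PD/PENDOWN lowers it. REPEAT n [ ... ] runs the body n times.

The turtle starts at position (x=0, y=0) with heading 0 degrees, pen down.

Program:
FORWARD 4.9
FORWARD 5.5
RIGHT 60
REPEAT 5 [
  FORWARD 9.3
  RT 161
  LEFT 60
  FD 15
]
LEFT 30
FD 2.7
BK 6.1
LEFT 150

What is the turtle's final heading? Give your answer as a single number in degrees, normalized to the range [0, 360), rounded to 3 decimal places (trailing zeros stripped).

Executing turtle program step by step:
Start: pos=(0,0), heading=0, pen down
FD 4.9: (0,0) -> (4.9,0) [heading=0, draw]
FD 5.5: (4.9,0) -> (10.4,0) [heading=0, draw]
RT 60: heading 0 -> 300
REPEAT 5 [
  -- iteration 1/5 --
  FD 9.3: (10.4,0) -> (15.05,-8.054) [heading=300, draw]
  RT 161: heading 300 -> 139
  LT 60: heading 139 -> 199
  FD 15: (15.05,-8.054) -> (0.867,-12.938) [heading=199, draw]
  -- iteration 2/5 --
  FD 9.3: (0.867,-12.938) -> (-7.926,-15.965) [heading=199, draw]
  RT 161: heading 199 -> 38
  LT 60: heading 38 -> 98
  FD 15: (-7.926,-15.965) -> (-10.014,-1.111) [heading=98, draw]
  -- iteration 3/5 --
  FD 9.3: (-10.014,-1.111) -> (-11.308,8.098) [heading=98, draw]
  RT 161: heading 98 -> 297
  LT 60: heading 297 -> 357
  FD 15: (-11.308,8.098) -> (3.671,7.313) [heading=357, draw]
  -- iteration 4/5 --
  FD 9.3: (3.671,7.313) -> (12.959,6.826) [heading=357, draw]
  RT 161: heading 357 -> 196
  LT 60: heading 196 -> 256
  FD 15: (12.959,6.826) -> (9.33,-7.728) [heading=256, draw]
  -- iteration 5/5 --
  FD 9.3: (9.33,-7.728) -> (7.08,-16.752) [heading=256, draw]
  RT 161: heading 256 -> 95
  LT 60: heading 95 -> 155
  FD 15: (7.08,-16.752) -> (-6.515,-10.413) [heading=155, draw]
]
LT 30: heading 155 -> 185
FD 2.7: (-6.515,-10.413) -> (-9.204,-10.648) [heading=185, draw]
BK 6.1: (-9.204,-10.648) -> (-3.128,-10.116) [heading=185, draw]
LT 150: heading 185 -> 335
Final: pos=(-3.128,-10.116), heading=335, 14 segment(s) drawn

Answer: 335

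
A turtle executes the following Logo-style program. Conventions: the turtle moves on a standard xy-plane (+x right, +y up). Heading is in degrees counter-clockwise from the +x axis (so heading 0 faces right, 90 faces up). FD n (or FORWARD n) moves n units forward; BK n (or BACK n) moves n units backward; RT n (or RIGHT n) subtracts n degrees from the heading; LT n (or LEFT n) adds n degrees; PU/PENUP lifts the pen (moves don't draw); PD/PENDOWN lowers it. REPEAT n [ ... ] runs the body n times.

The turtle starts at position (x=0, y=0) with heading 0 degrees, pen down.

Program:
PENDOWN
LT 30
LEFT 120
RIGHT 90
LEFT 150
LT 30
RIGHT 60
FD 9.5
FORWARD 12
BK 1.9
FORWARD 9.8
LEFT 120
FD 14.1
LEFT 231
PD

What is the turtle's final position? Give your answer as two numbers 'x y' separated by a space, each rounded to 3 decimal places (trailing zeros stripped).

Executing turtle program step by step:
Start: pos=(0,0), heading=0, pen down
PD: pen down
LT 30: heading 0 -> 30
LT 120: heading 30 -> 150
RT 90: heading 150 -> 60
LT 150: heading 60 -> 210
LT 30: heading 210 -> 240
RT 60: heading 240 -> 180
FD 9.5: (0,0) -> (-9.5,0) [heading=180, draw]
FD 12: (-9.5,0) -> (-21.5,0) [heading=180, draw]
BK 1.9: (-21.5,0) -> (-19.6,0) [heading=180, draw]
FD 9.8: (-19.6,0) -> (-29.4,0) [heading=180, draw]
LT 120: heading 180 -> 300
FD 14.1: (-29.4,0) -> (-22.35,-12.211) [heading=300, draw]
LT 231: heading 300 -> 171
PD: pen down
Final: pos=(-22.35,-12.211), heading=171, 5 segment(s) drawn

Answer: -22.35 -12.211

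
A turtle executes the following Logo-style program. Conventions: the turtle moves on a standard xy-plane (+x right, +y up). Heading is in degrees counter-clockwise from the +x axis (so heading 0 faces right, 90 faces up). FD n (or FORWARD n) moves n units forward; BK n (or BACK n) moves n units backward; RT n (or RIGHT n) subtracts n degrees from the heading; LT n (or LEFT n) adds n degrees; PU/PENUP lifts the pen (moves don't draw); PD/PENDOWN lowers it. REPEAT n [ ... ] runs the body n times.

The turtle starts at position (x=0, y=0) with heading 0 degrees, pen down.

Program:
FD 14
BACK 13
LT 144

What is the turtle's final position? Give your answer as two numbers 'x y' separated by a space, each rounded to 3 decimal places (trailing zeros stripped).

Executing turtle program step by step:
Start: pos=(0,0), heading=0, pen down
FD 14: (0,0) -> (14,0) [heading=0, draw]
BK 13: (14,0) -> (1,0) [heading=0, draw]
LT 144: heading 0 -> 144
Final: pos=(1,0), heading=144, 2 segment(s) drawn

Answer: 1 0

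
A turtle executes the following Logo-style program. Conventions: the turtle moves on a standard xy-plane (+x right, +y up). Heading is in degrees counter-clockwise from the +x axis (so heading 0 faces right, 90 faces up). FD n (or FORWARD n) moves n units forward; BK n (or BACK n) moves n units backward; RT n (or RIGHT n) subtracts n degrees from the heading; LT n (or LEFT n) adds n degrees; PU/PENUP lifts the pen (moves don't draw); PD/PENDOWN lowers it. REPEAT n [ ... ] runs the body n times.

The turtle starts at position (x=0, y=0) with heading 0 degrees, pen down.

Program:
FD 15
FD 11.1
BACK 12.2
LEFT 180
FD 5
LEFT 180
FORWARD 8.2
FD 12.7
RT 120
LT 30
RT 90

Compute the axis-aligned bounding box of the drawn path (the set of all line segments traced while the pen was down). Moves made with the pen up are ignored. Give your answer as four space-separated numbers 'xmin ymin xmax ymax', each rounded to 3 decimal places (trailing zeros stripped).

Executing turtle program step by step:
Start: pos=(0,0), heading=0, pen down
FD 15: (0,0) -> (15,0) [heading=0, draw]
FD 11.1: (15,0) -> (26.1,0) [heading=0, draw]
BK 12.2: (26.1,0) -> (13.9,0) [heading=0, draw]
LT 180: heading 0 -> 180
FD 5: (13.9,0) -> (8.9,0) [heading=180, draw]
LT 180: heading 180 -> 0
FD 8.2: (8.9,0) -> (17.1,0) [heading=0, draw]
FD 12.7: (17.1,0) -> (29.8,0) [heading=0, draw]
RT 120: heading 0 -> 240
LT 30: heading 240 -> 270
RT 90: heading 270 -> 180
Final: pos=(29.8,0), heading=180, 6 segment(s) drawn

Segment endpoints: x in {0, 8.9, 13.9, 15, 17.1, 26.1, 29.8}, y in {0, 0, 0, 0}
xmin=0, ymin=0, xmax=29.8, ymax=0

Answer: 0 0 29.8 0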